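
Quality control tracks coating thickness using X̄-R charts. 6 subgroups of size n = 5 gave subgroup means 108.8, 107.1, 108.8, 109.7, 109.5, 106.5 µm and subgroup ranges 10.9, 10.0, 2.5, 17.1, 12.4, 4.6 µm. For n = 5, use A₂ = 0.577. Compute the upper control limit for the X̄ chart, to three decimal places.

X̄̄ = (108.8 + 107.1 + 108.8 + 109.7 + 109.5 + 106.5) / 6 = 650.4000 / 6 = 108.4000
R̄ = (10.9 + 10.0 + 2.5 + 17.1 + 12.4 + 4.6) / 6 = 57.5000 / 6 = 9.5833
UCL = X̄̄ + A₂·R̄ = 108.4000 + 0.577 × 9.5833 = 113.9296

113.930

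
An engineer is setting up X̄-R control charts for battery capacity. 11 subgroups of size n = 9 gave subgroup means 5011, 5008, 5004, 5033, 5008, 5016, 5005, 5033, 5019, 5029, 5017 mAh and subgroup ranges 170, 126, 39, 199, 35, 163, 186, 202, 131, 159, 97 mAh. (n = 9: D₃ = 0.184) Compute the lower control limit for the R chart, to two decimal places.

R̄ = (170 + 126 + 39 + 199 + 35 + 163 + 186 + 202 + 131 + 159 + 97) / 11 = 1507.0000 / 11 = 137.0000
LCL_R = D₃·R̄ = 0.184 × 137.0000 = 25.2080

25.21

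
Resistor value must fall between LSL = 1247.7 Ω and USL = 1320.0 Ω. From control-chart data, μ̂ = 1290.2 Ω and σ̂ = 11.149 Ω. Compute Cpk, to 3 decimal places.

0.891

Cpu = (USL − μ̂) / (3σ̂) = (1320.0 − 1290.2) / (3 × 11.149) = 0.8910; Cpl = (μ̂ − LSL) / (3σ̂) = (1290.2 − 1247.7) / (3 × 11.149) = 1.2707; Cpk = min(Cpu, Cpl) = 0.8910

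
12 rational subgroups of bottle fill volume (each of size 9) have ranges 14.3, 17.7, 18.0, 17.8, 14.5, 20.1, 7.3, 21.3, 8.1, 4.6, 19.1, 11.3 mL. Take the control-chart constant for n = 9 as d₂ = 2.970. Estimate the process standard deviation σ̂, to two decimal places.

R̄ = (14.3 + 17.7 + 18.0 + 17.8 + 14.5 + 20.1 + 7.3 + 21.3 + 8.1 + 4.6 + 19.1 + 11.3) / 12 = 14.5083
σ̂ = R̄ / d₂ = 14.5083 / 2.970 = 4.8850

4.88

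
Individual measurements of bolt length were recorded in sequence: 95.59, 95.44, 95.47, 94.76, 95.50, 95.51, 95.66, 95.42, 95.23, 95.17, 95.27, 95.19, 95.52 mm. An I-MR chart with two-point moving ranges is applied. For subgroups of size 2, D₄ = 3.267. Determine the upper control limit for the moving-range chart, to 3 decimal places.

0.760

Moving ranges: 0.15, 0.03, 0.71, 0.74, 0.01, 0.15, 0.24, 0.19, 0.06, 0.10, 0.08, 0.33; M̄R̄ = 2.7900 / 12 = 0.2325
UCL_MR = D₄·M̄R̄ = 3.267 × 0.2325 = 0.7596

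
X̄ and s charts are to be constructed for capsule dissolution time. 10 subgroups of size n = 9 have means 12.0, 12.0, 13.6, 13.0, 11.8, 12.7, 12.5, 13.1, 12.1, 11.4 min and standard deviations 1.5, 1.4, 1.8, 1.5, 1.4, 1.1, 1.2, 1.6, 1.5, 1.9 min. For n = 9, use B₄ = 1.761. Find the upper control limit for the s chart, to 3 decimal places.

2.624

s̄ = (1.5 + 1.4 + 1.8 + 1.5 + 1.4 + 1.1 + 1.2 + 1.6 + 1.5 + 1.9) / 10 = 1.4900
UCL_s = B₄·s̄ = 1.761 × 1.4900 = 2.6239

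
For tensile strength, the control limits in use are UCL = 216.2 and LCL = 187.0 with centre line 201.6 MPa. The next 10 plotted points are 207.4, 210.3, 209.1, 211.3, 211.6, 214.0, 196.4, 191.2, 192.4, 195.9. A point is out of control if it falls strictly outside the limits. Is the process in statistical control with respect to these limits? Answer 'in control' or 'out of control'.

in control

All 10 points lie within [187.0, 216.2].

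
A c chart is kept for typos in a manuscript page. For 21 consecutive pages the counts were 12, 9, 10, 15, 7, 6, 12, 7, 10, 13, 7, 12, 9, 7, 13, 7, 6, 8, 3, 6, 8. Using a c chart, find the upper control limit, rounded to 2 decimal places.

c̄ = (12 + 9 + 10 + 15 + 7 + 6 + 12 + 7 + 10 + 13 + 7 + 12 + 9 + 7 + 13 + 7 + 6 + 8 + 3 + 6 + 8) / 21 = 187 / 21 = 8.9048
UCL = c̄ + 3√c̄ = 8.9048 + 3 × √8.9048 = 8.9048 + 3 × 2.9841 = 17.8570

17.86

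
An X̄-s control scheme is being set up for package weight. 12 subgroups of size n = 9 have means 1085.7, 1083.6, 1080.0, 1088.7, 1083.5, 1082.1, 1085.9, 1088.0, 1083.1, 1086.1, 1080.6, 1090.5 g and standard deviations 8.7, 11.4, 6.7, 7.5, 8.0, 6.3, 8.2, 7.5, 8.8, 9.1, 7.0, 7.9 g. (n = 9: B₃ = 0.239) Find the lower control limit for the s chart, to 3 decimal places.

s̄ = (8.7 + 11.4 + 6.7 + 7.5 + 8.0 + 6.3 + 8.2 + 7.5 + 8.8 + 9.1 + 7.0 + 7.9) / 12 = 8.0917
LCL_s = B₃·s̄ = 0.239 × 8.0917 = 1.9339

1.934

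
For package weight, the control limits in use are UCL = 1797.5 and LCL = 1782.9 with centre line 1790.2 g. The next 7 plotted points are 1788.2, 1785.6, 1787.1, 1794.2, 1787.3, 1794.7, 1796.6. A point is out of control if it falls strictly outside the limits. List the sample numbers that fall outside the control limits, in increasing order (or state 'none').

none

All 7 points lie within [1782.9, 1797.5].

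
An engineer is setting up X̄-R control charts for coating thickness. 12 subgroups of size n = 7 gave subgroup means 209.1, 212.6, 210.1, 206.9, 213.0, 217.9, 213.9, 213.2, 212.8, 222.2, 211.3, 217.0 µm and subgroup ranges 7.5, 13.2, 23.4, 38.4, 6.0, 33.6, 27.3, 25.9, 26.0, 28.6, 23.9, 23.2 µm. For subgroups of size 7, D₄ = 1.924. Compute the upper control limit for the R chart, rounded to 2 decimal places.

44.41

R̄ = (7.5 + 13.2 + 23.4 + 38.4 + 6.0 + 33.6 + 27.3 + 25.9 + 26.0 + 28.6 + 23.9 + 23.2) / 12 = 277.0000 / 12 = 23.0833
UCL_R = D₄·R̄ = 1.924 × 23.0833 = 44.4123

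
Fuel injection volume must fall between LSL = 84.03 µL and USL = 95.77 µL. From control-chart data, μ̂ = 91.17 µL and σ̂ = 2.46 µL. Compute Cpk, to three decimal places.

Cpu = (USL − μ̂) / (3σ̂) = (95.77 − 91.17) / (3 × 2.46) = 0.6233; Cpl = (μ̂ − LSL) / (3σ̂) = (91.17 − 84.03) / (3 × 2.46) = 0.9675; Cpk = min(Cpu, Cpl) = 0.6233

0.623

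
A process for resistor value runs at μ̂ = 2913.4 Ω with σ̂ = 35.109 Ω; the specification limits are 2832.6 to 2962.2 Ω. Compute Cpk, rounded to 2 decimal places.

Cpu = (USL − μ̂) / (3σ̂) = (2962.2 − 2913.4) / (3 × 35.109) = 0.4633; Cpl = (μ̂ − LSL) / (3σ̂) = (2913.4 − 2832.6) / (3 × 35.109) = 0.7671; Cpk = min(Cpu, Cpl) = 0.4633

0.46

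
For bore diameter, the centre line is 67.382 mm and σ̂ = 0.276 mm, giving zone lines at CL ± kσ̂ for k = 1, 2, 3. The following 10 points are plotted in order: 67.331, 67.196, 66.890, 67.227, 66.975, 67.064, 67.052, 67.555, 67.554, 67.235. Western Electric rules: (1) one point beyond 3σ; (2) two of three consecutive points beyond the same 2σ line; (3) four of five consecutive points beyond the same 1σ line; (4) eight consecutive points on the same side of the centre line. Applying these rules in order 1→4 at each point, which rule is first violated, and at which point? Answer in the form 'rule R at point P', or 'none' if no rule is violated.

rule 3 at point 7

Zone of each point (C = within 1σ̂, B = 1σ̂–2σ̂, A = 2σ̂–3σ̂, * = beyond 3σ̂; sign = side of CL): 1:-C, 2:-C, 3:-B, 4:-C, 5:-B, 6:-B, 7:-B, 8:+C, 9:+C, 10:-C
Rule 3 (four of five consecutive points beyond the same 1σ limit) is satisfied at point 7.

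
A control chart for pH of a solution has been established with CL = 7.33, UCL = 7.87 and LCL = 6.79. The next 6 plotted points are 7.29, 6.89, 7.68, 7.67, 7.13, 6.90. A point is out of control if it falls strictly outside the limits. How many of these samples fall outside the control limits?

0

All 6 points lie within [6.79, 7.87].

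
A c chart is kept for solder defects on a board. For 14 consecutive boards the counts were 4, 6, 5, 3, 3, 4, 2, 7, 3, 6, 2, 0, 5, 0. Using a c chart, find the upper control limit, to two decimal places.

c̄ = (4 + 6 + 5 + 3 + 3 + 4 + 2 + 7 + 3 + 6 + 2 + 0 + 5 + 0) / 14 = 50 / 14 = 3.5714
UCL = c̄ + 3√c̄ = 3.5714 + 3 × √3.5714 = 3.5714 + 3 × 1.8898 = 9.2409

9.24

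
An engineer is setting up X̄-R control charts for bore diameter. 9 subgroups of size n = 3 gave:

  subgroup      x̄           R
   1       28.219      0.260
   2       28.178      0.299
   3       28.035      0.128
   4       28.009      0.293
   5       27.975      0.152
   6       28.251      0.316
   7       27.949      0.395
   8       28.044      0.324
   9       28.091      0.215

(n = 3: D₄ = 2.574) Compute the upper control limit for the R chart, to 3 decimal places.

0.681

R̄ = (0.260 + 0.299 + 0.128 + 0.293 + 0.152 + 0.316 + 0.395 + 0.324 + 0.215) / 9 = 2.3820 / 9 = 0.2647
UCL_R = D₄·R̄ = 2.574 × 0.2647 = 0.6813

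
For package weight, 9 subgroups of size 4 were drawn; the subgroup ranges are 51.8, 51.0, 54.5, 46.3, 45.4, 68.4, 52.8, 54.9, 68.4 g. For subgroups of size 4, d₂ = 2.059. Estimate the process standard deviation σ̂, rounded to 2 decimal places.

26.63

R̄ = (51.8 + 51.0 + 54.5 + 46.3 + 45.4 + 68.4 + 52.8 + 54.9 + 68.4) / 9 = 54.8333
σ̂ = R̄ / d₂ = 54.8333 / 2.059 = 26.6311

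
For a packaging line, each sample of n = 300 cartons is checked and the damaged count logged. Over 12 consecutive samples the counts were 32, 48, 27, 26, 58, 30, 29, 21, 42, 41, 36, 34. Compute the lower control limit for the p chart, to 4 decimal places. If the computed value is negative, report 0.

p̄ = Σdᵢ / (k·n) = 424 / (12 × 300) = 0.11778
LCL = p̄ − 3·√(p̄(1−p̄)/n) = 0.11778 − 3 × 0.01861 = 0.06195

0.0619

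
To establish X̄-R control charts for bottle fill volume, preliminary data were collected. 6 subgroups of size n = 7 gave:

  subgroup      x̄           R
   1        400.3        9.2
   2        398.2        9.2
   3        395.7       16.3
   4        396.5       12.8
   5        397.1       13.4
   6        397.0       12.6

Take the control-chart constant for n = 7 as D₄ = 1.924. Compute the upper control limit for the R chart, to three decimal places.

R̄ = (9.2 + 9.2 + 16.3 + 12.8 + 13.4 + 12.6) / 6 = 73.5000 / 6 = 12.2500
UCL_R = D₄·R̄ = 1.924 × 12.2500 = 23.5690

23.569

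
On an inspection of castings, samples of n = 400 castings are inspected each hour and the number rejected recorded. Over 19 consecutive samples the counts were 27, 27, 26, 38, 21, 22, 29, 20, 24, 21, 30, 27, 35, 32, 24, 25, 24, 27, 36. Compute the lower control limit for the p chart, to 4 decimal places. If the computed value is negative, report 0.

p̄ = Σdᵢ / (k·n) = 515 / (19 × 400) = 0.06776
LCL = p̄ − 3·√(p̄(1−p̄)/n) = 0.06776 − 3 × 0.01257 = 0.03006

0.0301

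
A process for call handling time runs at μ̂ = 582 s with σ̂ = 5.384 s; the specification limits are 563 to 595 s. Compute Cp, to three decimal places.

0.991

Cp = (USL − LSL) / (6σ̂) = (595 − 563) / (6 × 5.384) = 32.0000 / 32.3040 = 0.9906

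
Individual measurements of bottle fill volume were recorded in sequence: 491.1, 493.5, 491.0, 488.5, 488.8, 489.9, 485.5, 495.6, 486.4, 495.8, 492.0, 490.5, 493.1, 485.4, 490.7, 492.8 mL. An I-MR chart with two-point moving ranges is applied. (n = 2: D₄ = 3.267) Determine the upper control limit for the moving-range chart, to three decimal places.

14.135

Moving ranges: 2.4, 2.5, 2.5, 0.3, 1.1, 4.4, 10.1, 9.2, 9.4, 3.8, 1.5, 2.6, 7.7, 5.3, 2.1; M̄R̄ = 64.9000 / 15 = 4.3267
UCL_MR = D₄·M̄R̄ = 3.267 × 4.3267 = 14.1352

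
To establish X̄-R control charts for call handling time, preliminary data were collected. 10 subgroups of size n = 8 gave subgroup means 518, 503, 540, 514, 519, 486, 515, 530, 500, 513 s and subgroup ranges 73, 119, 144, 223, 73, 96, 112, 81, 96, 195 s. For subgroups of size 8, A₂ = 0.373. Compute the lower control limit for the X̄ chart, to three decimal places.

X̄̄ = (518 + 503 + 540 + 514 + 519 + 486 + 515 + 530 + 500 + 513) / 10 = 5138.0000 / 10 = 513.8000
R̄ = (73 + 119 + 144 + 223 + 73 + 96 + 112 + 81 + 96 + 195) / 10 = 1212.0000 / 10 = 121.2000
LCL = X̄̄ − A₂·R̄ = 513.8000 − 0.373 × 121.2000 = 468.5924

468.592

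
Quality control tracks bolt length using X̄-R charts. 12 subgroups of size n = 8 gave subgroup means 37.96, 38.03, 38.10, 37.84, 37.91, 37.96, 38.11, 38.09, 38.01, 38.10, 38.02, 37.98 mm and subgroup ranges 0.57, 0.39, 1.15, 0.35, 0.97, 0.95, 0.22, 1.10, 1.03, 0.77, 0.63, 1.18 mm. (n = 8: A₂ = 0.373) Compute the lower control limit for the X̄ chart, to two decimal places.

X̄̄ = (37.96 + 38.03 + 38.10 + 37.84 + 37.91 + 37.96 + 38.11 + 38.09 + 38.01 + 38.10 + 38.02 + 37.98) / 12 = 456.1100 / 12 = 38.0092
R̄ = (0.57 + 0.39 + 1.15 + 0.35 + 0.97 + 0.95 + 0.22 + 1.10 + 1.03 + 0.77 + 0.63 + 1.18) / 12 = 9.3100 / 12 = 0.7758
LCL = X̄̄ − A₂·R̄ = 38.0092 − 0.373 × 0.7758 = 37.7198

37.72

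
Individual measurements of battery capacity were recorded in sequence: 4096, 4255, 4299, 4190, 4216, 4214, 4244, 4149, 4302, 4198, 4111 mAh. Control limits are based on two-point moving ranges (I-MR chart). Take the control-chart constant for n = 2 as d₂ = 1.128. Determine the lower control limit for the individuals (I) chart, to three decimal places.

3991.568

X̄ = (4096 + 4255 + 4299 + 4190 + 4216 + 4214 + 4244 + 4149 + 4302 + 4198 + 4111) / 11 = 4206.7273
Moving ranges: 159, 44, 109, 26, 2, 30, 95, 153, 104, 87; M̄R̄ = 809.0000 / 10 = 80.9000
LCL = X̄ − 3·M̄R̄/d₂ = 4206.7273 − 3 × 80.9000 / 1.128 = 3991.5677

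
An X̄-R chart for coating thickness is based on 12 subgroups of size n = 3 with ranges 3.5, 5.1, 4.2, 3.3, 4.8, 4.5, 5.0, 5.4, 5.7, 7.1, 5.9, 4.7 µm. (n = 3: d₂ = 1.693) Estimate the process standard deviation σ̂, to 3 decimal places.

R̄ = (3.5 + 5.1 + 4.2 + 3.3 + 4.8 + 4.5 + 5.0 + 5.4 + 5.7 + 7.1 + 5.9 + 4.7) / 12 = 4.9333
σ̂ = R̄ / d₂ = 4.9333 / 1.693 = 2.9140

2.914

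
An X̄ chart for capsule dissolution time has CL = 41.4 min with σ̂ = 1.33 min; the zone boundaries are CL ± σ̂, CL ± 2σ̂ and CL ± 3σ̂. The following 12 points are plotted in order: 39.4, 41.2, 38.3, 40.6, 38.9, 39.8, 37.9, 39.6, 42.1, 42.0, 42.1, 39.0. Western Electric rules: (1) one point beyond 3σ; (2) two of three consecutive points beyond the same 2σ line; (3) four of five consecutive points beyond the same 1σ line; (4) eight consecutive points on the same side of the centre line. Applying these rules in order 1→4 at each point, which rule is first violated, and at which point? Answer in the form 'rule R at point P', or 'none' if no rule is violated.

Zone of each point (C = within 1σ̂, B = 1σ̂–2σ̂, A = 2σ̂–3σ̂, * = beyond 3σ̂; sign = side of CL): 1:-B, 2:-C, 3:-A, 4:-C, 5:-B, 6:-B, 7:-A, 8:-B, 9:+C, 10:+C, 11:+C, 12:-B
Rule 3 (four of five consecutive points beyond the same 1σ limit) is satisfied at point 7.

rule 3 at point 7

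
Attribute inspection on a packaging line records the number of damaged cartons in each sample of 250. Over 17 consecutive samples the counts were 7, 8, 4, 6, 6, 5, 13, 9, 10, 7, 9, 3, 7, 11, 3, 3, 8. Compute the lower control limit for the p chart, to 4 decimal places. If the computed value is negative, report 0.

p̄ = Σdᵢ / (k·n) = 119 / (17 × 250) = 0.02800
LCL = p̄ − 3·√(p̄(1−p̄)/n) = 0.02800 − 3 × 0.01043 = -0.00330 → 0 (negative, so LCL = 0)

0.0000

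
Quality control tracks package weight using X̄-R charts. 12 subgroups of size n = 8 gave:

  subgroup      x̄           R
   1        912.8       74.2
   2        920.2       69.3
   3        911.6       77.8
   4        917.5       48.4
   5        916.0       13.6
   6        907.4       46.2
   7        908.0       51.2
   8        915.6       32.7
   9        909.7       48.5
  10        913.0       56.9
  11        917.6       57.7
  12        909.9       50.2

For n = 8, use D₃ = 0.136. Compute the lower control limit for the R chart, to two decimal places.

R̄ = (74.2 + 69.3 + 77.8 + 48.4 + 13.6 + 46.2 + 51.2 + 32.7 + 48.5 + 56.9 + 57.7 + 50.2) / 12 = 626.7000 / 12 = 52.2250
LCL_R = D₃·R̄ = 0.136 × 52.2250 = 7.1026

7.10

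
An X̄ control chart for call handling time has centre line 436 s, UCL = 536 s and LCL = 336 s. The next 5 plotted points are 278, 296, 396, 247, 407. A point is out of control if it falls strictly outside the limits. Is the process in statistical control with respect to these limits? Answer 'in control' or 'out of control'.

Compare each point to [336, 536]: sample 1 = 278 < LCL; sample 2 = 296 < LCL; sample 4 = 247 < LCL.

out of control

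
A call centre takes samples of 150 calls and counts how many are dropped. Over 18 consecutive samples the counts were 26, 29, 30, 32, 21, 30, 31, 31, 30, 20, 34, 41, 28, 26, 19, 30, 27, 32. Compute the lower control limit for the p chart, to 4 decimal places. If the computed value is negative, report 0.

0.0951

p̄ = Σdᵢ / (k·n) = 517 / (18 × 150) = 0.19148
LCL = p̄ − 3·√(p̄(1−p̄)/n) = 0.19148 − 3 × 0.03213 = 0.09510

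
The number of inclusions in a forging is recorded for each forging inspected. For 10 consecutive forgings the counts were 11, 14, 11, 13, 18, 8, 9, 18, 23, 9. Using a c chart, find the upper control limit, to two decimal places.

24.38

c̄ = (11 + 14 + 11 + 13 + 18 + 8 + 9 + 18 + 23 + 9) / 10 = 134 / 10 = 13.4000
UCL = c̄ + 3√c̄ = 13.4000 + 3 × √13.4000 = 13.4000 + 3 × 3.6606 = 24.3818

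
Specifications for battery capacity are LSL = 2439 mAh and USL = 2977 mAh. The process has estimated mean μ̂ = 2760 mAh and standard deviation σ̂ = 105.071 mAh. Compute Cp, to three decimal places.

0.853

Cp = (USL − LSL) / (6σ̂) = (2977 − 2439) / (6 × 105.071) = 538.0000 / 630.4260 = 0.8534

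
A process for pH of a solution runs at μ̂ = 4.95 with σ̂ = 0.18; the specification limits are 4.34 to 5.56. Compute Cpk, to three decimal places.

1.130

Cpu = (USL − μ̂) / (3σ̂) = (5.56 − 4.95) / (3 × 0.18) = 1.1296; Cpl = (μ̂ − LSL) / (3σ̂) = (4.95 − 4.34) / (3 × 0.18) = 1.1296; Cpk = min(Cpu, Cpl) = 1.1296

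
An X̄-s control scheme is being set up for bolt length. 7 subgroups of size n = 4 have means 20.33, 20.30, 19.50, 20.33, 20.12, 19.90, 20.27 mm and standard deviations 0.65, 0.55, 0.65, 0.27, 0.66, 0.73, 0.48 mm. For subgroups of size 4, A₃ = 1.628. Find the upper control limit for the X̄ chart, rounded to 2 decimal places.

X̄̄ = (20.33 + 20.30 + 19.50 + 20.33 + 20.12 + 19.90 + 20.27) / 7 = 20.1071
s̄ = (0.65 + 0.55 + 0.65 + 0.27 + 0.66 + 0.73 + 0.48) / 7 = 0.5700
UCL = X̄̄ + A₃·s̄ = 20.1071 + 1.628 × 0.5700 = 21.0351

21.04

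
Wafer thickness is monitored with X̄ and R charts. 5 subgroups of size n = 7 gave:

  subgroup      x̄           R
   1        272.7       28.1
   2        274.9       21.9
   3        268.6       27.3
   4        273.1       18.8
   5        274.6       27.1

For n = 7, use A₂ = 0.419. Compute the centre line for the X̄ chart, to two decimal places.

X̄̄ = (272.7 + 274.9 + 268.6 + 273.1 + 274.6) / 5 = 1363.9000 / 5 = 272.7800
CL = X̄̄ = 272.7800

272.78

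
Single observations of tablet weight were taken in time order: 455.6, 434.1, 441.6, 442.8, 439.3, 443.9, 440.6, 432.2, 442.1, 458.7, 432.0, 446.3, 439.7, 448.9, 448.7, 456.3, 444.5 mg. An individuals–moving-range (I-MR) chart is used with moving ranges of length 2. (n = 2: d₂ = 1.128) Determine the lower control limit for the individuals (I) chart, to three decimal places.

X̄ = (455.6 + 434.1 + 441.6 + 442.8 + 439.3 + 443.9 + 440.6 + 432.2 + 442.1 + 458.7 + 432.0 + 446.3 + 439.7 + 448.9 + 448.7 + 456.3 + 444.5) / 17 = 443.9588
Moving ranges: 21.5, 7.5, 1.2, 3.5, 4.6, 3.3, 8.4, 9.9, 16.6, 26.7, 14.3, 6.6, 9.2, 0.2, 7.6, 11.8; M̄R̄ = 152.9000 / 16 = 9.5563
LCL = X̄ − 3·M̄R̄/d₂ = 443.9588 − 3 × 9.5563 / 1.128 = 418.5433

418.543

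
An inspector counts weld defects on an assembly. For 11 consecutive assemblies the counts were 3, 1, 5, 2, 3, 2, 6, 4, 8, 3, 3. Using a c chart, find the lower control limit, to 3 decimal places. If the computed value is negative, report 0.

c̄ = (3 + 1 + 5 + 2 + 3 + 2 + 6 + 4 + 8 + 3 + 3) / 11 = 40 / 11 = 3.6364
LCL = c̄ − 3√c̄ = 3.6364 − 3 × 1.9069 = -2.0844 → 0 (cannot be negative)

0.000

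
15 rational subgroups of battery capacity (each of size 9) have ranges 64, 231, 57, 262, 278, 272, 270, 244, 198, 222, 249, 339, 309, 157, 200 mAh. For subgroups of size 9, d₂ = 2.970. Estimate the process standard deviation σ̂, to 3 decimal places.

R̄ = (64 + 231 + 57 + 262 + 278 + 272 + 270 + 244 + 198 + 222 + 249 + 339 + 309 + 157 + 200) / 15 = 223.4667
σ̂ = R̄ / d₂ = 223.4667 / 2.970 = 75.2413

75.241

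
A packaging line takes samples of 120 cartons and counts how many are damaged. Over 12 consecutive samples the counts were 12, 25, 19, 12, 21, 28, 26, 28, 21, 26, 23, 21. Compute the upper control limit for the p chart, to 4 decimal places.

p̄ = Σdᵢ / (k·n) = 262 / (12 × 120) = 0.18194
UCL = p̄ + 3·√(p̄(1−p̄)/n) = 0.18194 + 3 × √(0.18194×0.81806/120) = 0.18194 + 3 × 0.03522 = 0.28760

0.2876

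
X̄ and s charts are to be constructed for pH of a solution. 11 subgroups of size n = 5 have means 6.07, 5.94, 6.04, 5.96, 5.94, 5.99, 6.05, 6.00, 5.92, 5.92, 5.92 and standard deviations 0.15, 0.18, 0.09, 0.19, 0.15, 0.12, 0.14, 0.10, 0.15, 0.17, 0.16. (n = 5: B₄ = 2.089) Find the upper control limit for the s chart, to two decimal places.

s̄ = (0.15 + 0.18 + 0.09 + 0.19 + 0.15 + 0.12 + 0.14 + 0.10 + 0.15 + 0.17 + 0.16) / 11 = 0.1455
UCL_s = B₄·s̄ = 2.089 × 0.1455 = 0.3039

0.30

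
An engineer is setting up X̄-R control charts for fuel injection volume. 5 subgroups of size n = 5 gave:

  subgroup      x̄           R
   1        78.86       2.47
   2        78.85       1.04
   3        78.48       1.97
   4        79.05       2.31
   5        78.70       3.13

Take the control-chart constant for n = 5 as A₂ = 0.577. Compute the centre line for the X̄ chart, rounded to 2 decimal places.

X̄̄ = (78.86 + 78.85 + 78.48 + 79.05 + 78.70) / 5 = 393.9400 / 5 = 78.7880
CL = X̄̄ = 78.7880

78.79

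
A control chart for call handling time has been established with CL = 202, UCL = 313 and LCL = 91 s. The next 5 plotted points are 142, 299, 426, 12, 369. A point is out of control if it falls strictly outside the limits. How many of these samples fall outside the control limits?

3

Compare each point to [91, 313]: sample 3 = 426 > UCL; sample 4 = 12 < LCL; sample 5 = 369 > UCL.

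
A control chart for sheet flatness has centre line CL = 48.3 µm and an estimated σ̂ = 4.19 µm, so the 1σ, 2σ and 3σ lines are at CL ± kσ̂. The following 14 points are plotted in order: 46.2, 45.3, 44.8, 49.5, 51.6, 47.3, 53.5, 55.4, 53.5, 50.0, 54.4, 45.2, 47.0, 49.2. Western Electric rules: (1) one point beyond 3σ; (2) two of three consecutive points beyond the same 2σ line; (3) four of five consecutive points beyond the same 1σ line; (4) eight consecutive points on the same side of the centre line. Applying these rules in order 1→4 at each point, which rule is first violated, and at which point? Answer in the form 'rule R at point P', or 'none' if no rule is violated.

rule 3 at point 11

Zone of each point (C = within 1σ̂, B = 1σ̂–2σ̂, A = 2σ̂–3σ̂, * = beyond 3σ̂; sign = side of CL): 1:-C, 2:-C, 3:-C, 4:+C, 5:+C, 6:-C, 7:+B, 8:+B, 9:+B, 10:+C, 11:+B, 12:-C, 13:-C, 14:+C
Rule 3 (four of five consecutive points beyond the same 1σ limit) is satisfied at point 11.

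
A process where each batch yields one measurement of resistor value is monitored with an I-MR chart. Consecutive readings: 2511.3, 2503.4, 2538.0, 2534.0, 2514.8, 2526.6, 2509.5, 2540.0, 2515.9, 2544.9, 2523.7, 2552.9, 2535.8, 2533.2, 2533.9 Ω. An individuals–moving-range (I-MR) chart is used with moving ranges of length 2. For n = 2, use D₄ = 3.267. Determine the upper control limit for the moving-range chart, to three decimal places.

Moving ranges: 7.9, 34.6, 4.0, 19.2, 11.8, 17.1, 30.5, 24.1, 29.0, 21.2, 29.2, 17.1, 2.6, 0.7; M̄R̄ = 249.0000 / 14 = 17.7857
UCL_MR = D₄·M̄R̄ = 3.267 × 17.7857 = 58.1059

58.106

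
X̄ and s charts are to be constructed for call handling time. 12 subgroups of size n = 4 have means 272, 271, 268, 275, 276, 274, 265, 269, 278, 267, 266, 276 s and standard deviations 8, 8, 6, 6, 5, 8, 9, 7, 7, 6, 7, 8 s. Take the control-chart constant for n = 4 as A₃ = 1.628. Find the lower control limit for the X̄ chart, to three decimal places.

259.885

X̄̄ = (272 + 271 + 268 + 275 + 276 + 274 + 265 + 269 + 278 + 267 + 266 + 276) / 12 = 271.4167
s̄ = (8 + 8 + 6 + 6 + 5 + 8 + 9 + 7 + 7 + 6 + 7 + 8) / 12 = 7.0833
LCL = X̄̄ − A₃·s̄ = 271.4167 − 1.628 × 7.0833 = 259.8850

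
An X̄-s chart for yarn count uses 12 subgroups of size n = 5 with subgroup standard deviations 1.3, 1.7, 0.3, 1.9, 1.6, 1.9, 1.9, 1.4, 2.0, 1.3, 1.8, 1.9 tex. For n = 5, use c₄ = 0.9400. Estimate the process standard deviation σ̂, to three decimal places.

1.684

s̄ = (1.3 + 1.7 + 0.3 + 1.9 + 1.6 + 1.9 + 1.9 + 1.4 + 2.0 + 1.3 + 1.8 + 1.9) / 12 = 1.5833
σ̂ = s̄ / c₄ = 1.5833 / 0.9400 = 1.6844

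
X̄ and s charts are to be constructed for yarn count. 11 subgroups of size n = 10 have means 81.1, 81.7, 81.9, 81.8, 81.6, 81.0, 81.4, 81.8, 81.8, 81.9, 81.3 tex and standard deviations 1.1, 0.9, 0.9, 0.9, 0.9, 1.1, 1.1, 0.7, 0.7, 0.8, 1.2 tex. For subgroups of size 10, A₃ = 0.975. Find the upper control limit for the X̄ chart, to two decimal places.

X̄̄ = (81.1 + 81.7 + 81.9 + 81.8 + 81.6 + 81.0 + 81.4 + 81.8 + 81.8 + 81.9 + 81.3) / 11 = 81.5727
s̄ = (1.1 + 0.9 + 0.9 + 0.9 + 0.9 + 1.1 + 1.1 + 0.7 + 0.7 + 0.8 + 1.2) / 11 = 0.9364
UCL = X̄̄ + A₃·s̄ = 81.5727 + 0.975 × 0.9364 = 82.4857

82.49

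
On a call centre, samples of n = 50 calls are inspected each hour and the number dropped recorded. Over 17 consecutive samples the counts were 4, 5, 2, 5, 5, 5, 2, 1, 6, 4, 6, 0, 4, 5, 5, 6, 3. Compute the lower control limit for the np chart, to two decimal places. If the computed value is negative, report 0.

p̄ = Σdᵢ / (k·n) = 68 / (17 × 50) = 0.08000
LCL = np̄ − 3·√(np̄(1−p̄)) = 4.0000 − 3 × 1.9183 = -1.7550 → 0 (negative, so LCL = 0)

0.00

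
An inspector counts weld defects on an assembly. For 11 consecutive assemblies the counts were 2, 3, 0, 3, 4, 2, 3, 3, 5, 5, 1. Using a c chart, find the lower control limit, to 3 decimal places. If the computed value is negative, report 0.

0.000

c̄ = (2 + 3 + 0 + 3 + 4 + 2 + 3 + 3 + 5 + 5 + 1) / 11 = 31 / 11 = 2.8182
LCL = c̄ − 3√c̄ = 2.8182 − 3 × 1.6787 = -2.2181 → 0 (cannot be negative)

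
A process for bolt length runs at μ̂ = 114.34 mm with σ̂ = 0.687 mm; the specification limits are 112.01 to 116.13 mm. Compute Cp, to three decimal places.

1.000

Cp = (USL − LSL) / (6σ̂) = (116.13 − 112.01) / (6 × 0.687) = 4.1200 / 4.1220 = 0.9995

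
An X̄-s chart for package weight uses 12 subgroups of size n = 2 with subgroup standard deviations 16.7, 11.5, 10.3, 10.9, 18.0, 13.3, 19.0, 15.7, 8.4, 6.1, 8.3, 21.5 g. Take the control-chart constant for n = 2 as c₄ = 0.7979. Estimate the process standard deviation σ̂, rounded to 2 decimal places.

s̄ = (16.7 + 11.5 + 10.3 + 10.9 + 18.0 + 13.3 + 19.0 + 15.7 + 8.4 + 6.1 + 8.3 + 21.5) / 12 = 13.3083
σ̂ = s̄ / c₄ = 13.3083 / 0.7979 = 16.6792

16.68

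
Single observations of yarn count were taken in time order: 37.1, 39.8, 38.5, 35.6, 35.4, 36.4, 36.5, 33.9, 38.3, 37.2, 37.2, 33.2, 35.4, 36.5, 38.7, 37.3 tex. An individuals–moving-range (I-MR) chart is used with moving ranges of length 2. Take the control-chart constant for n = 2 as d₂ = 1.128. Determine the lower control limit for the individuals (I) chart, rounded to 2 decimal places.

31.86

X̄ = (37.1 + 39.8 + 38.5 + 35.6 + 35.4 + 36.4 + 36.5 + 33.9 + 38.3 + 37.2 + 37.2 + 33.2 + 35.4 + 36.5 + 38.7 + 37.3) / 16 = 36.6875
Moving ranges: 2.7, 1.3, 2.9, 0.2, 1.0, 0.1, 2.6, 4.4, 1.1, 0.0, 4.0, 2.2, 1.1, 2.2, 1.4; M̄R̄ = 27.2000 / 15 = 1.8133
LCL = X̄ − 3·M̄R̄/d₂ = 36.6875 − 3 × 1.8133 / 1.128 = 31.8648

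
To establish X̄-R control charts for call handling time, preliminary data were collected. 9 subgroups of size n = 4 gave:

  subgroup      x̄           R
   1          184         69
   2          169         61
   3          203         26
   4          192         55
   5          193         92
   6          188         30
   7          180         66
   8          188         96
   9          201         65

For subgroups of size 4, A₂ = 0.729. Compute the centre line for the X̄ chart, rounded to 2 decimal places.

188.67

X̄̄ = (184 + 169 + 203 + 192 + 193 + 188 + 180 + 188 + 201) / 9 = 1698.0000 / 9 = 188.6667
CL = X̄̄ = 188.6667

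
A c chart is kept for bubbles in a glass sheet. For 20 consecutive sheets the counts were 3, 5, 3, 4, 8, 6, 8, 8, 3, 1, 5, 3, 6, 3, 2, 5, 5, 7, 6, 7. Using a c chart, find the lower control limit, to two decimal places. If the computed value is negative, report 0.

c̄ = (3 + 5 + 3 + 4 + 8 + 6 + 8 + 8 + 3 + 1 + 5 + 3 + 6 + 3 + 2 + 5 + 5 + 7 + 6 + 7) / 20 = 98 / 20 = 4.9000
LCL = c̄ − 3√c̄ = 4.9000 − 3 × 2.2136 = -1.7408 → 0 (cannot be negative)

0.00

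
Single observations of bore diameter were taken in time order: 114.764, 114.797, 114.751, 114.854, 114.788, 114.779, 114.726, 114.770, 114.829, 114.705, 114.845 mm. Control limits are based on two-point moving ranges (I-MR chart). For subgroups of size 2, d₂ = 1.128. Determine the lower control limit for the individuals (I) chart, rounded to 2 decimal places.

X̄ = (114.764 + 114.797 + 114.751 + 114.854 + 114.788 + 114.779 + 114.726 + 114.770 + 114.829 + 114.705 + 114.845) / 11 = 114.7825
Moving ranges: 0.033, 0.046, 0.103, 0.066, 0.009, 0.053, 0.044, 0.059, 0.124, 0.140; M̄R̄ = 0.6770 / 10 = 0.0677
LCL = X̄ − 3·M̄R̄/d₂ = 114.7825 − 3 × 0.0677 / 1.128 = 114.6025

114.60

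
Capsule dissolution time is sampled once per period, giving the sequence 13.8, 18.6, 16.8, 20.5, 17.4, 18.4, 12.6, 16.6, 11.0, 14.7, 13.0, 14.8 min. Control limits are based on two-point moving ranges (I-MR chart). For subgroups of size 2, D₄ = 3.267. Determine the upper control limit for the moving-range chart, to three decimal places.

Moving ranges: 4.8, 1.8, 3.7, 3.1, 1.0, 5.8, 4.0, 5.6, 3.7, 1.7, 1.8; M̄R̄ = 37.0000 / 11 = 3.3636
UCL_MR = D₄·M̄R̄ = 3.267 × 3.3636 = 10.9890

10.989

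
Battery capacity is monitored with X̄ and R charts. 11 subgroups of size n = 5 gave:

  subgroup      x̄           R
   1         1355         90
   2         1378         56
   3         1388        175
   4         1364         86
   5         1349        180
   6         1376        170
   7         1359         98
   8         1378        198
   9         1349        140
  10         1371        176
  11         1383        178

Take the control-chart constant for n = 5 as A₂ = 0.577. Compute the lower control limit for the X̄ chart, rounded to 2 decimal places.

X̄̄ = (1355 + 1378 + 1388 + 1364 + 1349 + 1376 + 1359 + 1378 + 1349 + 1371 + 1383) / 11 = 15050.0000 / 11 = 1368.1818
R̄ = (90 + 56 + 175 + 86 + 180 + 170 + 98 + 198 + 140 + 176 + 178) / 11 = 1547.0000 / 11 = 140.6364
LCL = X̄̄ − A₂·R̄ = 1368.1818 − 0.577 × 140.6364 = 1287.0346

1287.03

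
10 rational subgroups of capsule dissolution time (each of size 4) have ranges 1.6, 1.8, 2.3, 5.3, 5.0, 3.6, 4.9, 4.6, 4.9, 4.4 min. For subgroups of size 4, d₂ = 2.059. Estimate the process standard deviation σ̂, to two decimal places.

R̄ = (1.6 + 1.8 + 2.3 + 5.3 + 5.0 + 3.6 + 4.9 + 4.6 + 4.9 + 4.4) / 10 = 3.8400
σ̂ = R̄ / d₂ = 3.8400 / 2.059 = 1.8650

1.86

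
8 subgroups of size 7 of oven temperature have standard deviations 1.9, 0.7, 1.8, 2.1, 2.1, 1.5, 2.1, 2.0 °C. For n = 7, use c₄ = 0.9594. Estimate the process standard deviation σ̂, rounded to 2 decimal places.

s̄ = (1.9 + 0.7 + 1.8 + 2.1 + 2.1 + 1.5 + 2.1 + 2.0) / 8 = 1.7750
σ̂ = s̄ / c₄ = 1.7750 / 0.9594 = 1.8501

1.85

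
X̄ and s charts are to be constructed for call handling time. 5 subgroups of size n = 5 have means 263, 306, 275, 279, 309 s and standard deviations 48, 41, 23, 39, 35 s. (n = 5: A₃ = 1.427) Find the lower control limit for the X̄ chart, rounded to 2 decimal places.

233.32

X̄̄ = (263 + 306 + 275 + 279 + 309) / 5 = 286.4000
s̄ = (48 + 41 + 23 + 39 + 35) / 5 = 37.2000
LCL = X̄̄ − A₃·s̄ = 286.4000 − 1.427 × 37.2000 = 233.3156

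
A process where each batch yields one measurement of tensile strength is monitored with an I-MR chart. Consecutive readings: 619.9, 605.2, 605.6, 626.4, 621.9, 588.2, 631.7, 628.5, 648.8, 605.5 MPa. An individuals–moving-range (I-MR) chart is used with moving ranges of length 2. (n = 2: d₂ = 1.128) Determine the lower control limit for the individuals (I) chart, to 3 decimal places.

563.678

X̄ = (619.9 + 605.2 + 605.6 + 626.4 + 621.9 + 588.2 + 631.7 + 628.5 + 648.8 + 605.5) / 10 = 618.1700
Moving ranges: 14.7, 0.4, 20.8, 4.5, 33.7, 43.5, 3.2, 20.3, 43.3; M̄R̄ = 184.4000 / 9 = 20.4889
LCL = X̄ − 3·M̄R̄/d₂ = 618.1700 − 3 × 20.4889 / 1.128 = 563.6783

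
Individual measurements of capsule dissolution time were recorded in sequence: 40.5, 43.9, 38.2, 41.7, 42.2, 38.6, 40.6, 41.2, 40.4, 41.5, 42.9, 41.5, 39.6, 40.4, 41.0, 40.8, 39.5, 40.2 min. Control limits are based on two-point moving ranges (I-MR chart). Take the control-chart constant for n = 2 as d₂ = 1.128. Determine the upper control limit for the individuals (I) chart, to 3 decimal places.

X̄ = (40.5 + 43.9 + 38.2 + 41.7 + 42.2 + 38.6 + 40.6 + 41.2 + 40.4 + 41.5 + 42.9 + 41.5 + 39.6 + 40.4 + 41.0 + 40.8 + 39.5 + 40.2) / 18 = 40.8167
Moving ranges: 3.4, 5.7, 3.5, 0.5, 3.6, 2.0, 0.6, 0.8, 1.1, 1.4, 1.4, 1.9, 0.8, 0.6, 0.2, 1.3, 0.7; M̄R̄ = 29.5000 / 17 = 1.7353
UCL = X̄ + 3·M̄R̄/d₂ = 40.8167 + 3 × 1.7353 / 1.128 = 45.4318

45.432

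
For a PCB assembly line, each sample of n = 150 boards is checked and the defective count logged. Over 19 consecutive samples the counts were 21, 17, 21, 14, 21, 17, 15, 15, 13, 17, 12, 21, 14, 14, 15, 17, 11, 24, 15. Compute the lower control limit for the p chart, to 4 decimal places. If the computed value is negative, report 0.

p̄ = Σdᵢ / (k·n) = 314 / (19 × 150) = 0.11018
LCL = p̄ − 3·√(p̄(1−p̄)/n) = 0.11018 − 3 × 0.02557 = 0.03348

0.0335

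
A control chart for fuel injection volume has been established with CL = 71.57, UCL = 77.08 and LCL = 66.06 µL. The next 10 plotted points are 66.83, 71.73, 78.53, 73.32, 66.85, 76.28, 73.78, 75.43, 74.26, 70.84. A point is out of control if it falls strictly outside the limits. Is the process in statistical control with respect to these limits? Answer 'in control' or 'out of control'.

Compare each point to [66.06, 77.08]: sample 3 = 78.53 > UCL.

out of control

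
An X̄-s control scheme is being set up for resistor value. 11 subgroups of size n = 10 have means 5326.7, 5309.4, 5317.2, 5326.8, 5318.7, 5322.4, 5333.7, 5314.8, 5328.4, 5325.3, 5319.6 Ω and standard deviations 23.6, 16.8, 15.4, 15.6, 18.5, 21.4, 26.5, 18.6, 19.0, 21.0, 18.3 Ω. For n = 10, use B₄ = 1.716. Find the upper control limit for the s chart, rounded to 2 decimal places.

s̄ = (23.6 + 16.8 + 15.4 + 15.6 + 18.5 + 21.4 + 26.5 + 18.6 + 19.0 + 21.0 + 18.3) / 11 = 19.5182
UCL_s = B₄·s̄ = 1.716 × 19.5182 = 33.4932

33.49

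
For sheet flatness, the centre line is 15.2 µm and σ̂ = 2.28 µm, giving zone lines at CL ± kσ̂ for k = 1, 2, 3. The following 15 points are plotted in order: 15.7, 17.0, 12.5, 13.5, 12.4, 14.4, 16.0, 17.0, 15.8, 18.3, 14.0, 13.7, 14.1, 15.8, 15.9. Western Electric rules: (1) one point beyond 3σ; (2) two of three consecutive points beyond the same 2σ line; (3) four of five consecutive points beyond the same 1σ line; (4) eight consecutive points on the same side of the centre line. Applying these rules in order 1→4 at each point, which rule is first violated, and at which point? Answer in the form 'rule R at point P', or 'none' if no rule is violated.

Zone of each point (C = within 1σ̂, B = 1σ̂–2σ̂, A = 2σ̂–3σ̂, * = beyond 3σ̂; sign = side of CL): 1:+C, 2:+C, 3:-B, 4:-C, 5:-B, 6:-C, 7:+C, 8:+C, 9:+C, 10:+B, 11:-C, 12:-C, 13:-C, 14:+C, 15:+C
No rule fires across all 15 points.

none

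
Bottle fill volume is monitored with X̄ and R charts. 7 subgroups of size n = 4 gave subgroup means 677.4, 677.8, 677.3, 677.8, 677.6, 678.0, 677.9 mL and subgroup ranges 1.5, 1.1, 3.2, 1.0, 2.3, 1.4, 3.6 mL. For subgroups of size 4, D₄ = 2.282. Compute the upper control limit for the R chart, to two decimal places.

4.60

R̄ = (1.5 + 1.1 + 3.2 + 1.0 + 2.3 + 1.4 + 3.6) / 7 = 14.1000 / 7 = 2.0143
UCL_R = D₄·R̄ = 2.282 × 2.0143 = 4.5966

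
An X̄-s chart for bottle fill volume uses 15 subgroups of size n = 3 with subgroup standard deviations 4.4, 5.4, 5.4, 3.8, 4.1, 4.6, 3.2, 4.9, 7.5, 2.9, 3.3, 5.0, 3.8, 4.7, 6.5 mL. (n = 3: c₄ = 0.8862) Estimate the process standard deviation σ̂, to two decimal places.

s̄ = (4.4 + 5.4 + 5.4 + 3.8 + 4.1 + 4.6 + 3.2 + 4.9 + 7.5 + 2.9 + 3.3 + 5.0 + 3.8 + 4.7 + 6.5) / 15 = 4.6333
σ̂ = s̄ / c₄ = 4.6333 / 0.8862 = 5.2283

5.23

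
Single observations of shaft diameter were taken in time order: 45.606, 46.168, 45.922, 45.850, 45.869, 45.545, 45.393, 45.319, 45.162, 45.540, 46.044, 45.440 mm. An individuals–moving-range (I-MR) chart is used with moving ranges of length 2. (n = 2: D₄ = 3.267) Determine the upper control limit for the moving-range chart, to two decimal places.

0.92

Moving ranges: 0.562, 0.246, 0.072, 0.019, 0.324, 0.152, 0.074, 0.157, 0.378, 0.504, 0.604; M̄R̄ = 3.0920 / 11 = 0.2811
UCL_MR = D₄·M̄R̄ = 3.267 × 0.2811 = 0.9183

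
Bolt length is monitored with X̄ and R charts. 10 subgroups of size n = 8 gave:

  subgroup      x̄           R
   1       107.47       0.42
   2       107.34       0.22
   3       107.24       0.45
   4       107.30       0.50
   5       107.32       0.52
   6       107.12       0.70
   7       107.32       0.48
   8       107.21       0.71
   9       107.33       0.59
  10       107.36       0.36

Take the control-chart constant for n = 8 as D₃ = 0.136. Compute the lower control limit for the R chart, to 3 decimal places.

0.067

R̄ = (0.42 + 0.22 + 0.45 + 0.50 + 0.52 + 0.70 + 0.48 + 0.71 + 0.59 + 0.36) / 10 = 4.9500 / 10 = 0.4950
LCL_R = D₃·R̄ = 0.136 × 0.4950 = 0.0673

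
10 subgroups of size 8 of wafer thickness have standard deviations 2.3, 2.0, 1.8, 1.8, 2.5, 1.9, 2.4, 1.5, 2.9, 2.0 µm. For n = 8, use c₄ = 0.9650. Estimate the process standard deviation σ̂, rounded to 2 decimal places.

s̄ = (2.3 + 2.0 + 1.8 + 1.8 + 2.5 + 1.9 + 2.4 + 1.5 + 2.9 + 2.0) / 10 = 2.1100
σ̂ = s̄ / c₄ = 2.1100 / 0.9650 = 2.1865

2.19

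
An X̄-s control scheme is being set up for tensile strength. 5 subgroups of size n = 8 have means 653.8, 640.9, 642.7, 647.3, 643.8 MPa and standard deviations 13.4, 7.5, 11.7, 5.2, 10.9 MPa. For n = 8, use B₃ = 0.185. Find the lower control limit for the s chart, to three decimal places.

s̄ = (13.4 + 7.5 + 11.7 + 5.2 + 10.9) / 5 = 9.7400
LCL_s = B₃·s̄ = 0.185 × 9.7400 = 1.8019

1.802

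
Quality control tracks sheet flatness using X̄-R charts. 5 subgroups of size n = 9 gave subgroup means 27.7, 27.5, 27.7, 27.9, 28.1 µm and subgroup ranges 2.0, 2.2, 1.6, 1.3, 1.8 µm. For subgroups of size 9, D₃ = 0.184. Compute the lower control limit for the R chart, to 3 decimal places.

R̄ = (2.0 + 2.2 + 1.6 + 1.3 + 1.8) / 5 = 8.9000 / 5 = 1.7800
LCL_R = D₃·R̄ = 0.184 × 1.7800 = 0.3275

0.328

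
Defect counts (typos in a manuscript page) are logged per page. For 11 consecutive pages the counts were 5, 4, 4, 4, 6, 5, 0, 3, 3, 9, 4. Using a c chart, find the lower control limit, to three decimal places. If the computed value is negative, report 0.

0.000

c̄ = (5 + 4 + 4 + 4 + 6 + 5 + 0 + 3 + 3 + 9 + 4) / 11 = 47 / 11 = 4.2727
LCL = c̄ − 3√c̄ = 4.2727 − 3 × 2.0671 = -1.9284 → 0 (cannot be negative)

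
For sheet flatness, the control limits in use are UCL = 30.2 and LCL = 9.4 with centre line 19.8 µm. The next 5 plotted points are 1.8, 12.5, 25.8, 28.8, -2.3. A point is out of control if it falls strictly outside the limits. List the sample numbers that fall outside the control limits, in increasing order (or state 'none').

Compare each point to [9.4, 30.2]: sample 1 = 1.8 < LCL; sample 5 = -2.3 < LCL.

1, 5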